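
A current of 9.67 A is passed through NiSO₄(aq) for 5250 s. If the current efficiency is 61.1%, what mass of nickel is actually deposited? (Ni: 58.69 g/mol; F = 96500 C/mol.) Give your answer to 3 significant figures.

9.43 g

Q = 9.67 × 5250 = 50770 C
n(e⁻) = 50770 / 96500 = 0.5261 mol
Ni²⁺ + 2e⁻ → Ni, so theoretical m(Ni) = 0.2631 × 58.69 = 15.44 g
Actual mass = 61.1% × 15.44 = 9.43 g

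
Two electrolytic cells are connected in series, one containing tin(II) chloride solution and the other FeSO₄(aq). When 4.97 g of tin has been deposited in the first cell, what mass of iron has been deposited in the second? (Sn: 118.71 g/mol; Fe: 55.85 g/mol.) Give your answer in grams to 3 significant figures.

2.34 g

n(Sn) = 4.97 / 118.71 = 0.04187 mol
Sn²⁺ + 2e⁻ → Sn, so n(e⁻) = 2 × 0.04187 = 0.08374 mol
In series, the same 0.08374 mol of electrons flows through the second cell.
Fe²⁺ + 2e⁻ → Fe, so n(Fe) = 0.08374 / 2 = 0.04187 mol
m(Fe) = 0.04187 × 55.85 = 2.34 g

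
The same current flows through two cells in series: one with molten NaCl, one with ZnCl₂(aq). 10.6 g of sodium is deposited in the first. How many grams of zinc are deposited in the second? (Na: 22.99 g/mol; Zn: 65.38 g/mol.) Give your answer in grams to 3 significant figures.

n(Na) = 10.6 / 22.99 = 0.4611 mol
Na⁺ + e⁻ → Na, so n(e⁻) = 0.4611 mol
Same current for the same time ⇒ same n(e⁻) = 0.4611 mol in both cells.
Zn²⁺ + 2e⁻ → Zn, so n(Zn) = 0.4611 / 2 = 0.2306 mol
m(Zn) = 0.2306 × 65.38 = 15.1 g

15.1 g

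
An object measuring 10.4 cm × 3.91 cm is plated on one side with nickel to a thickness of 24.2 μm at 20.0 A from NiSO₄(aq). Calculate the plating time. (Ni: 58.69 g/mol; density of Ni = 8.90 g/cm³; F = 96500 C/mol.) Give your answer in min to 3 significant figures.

2.40 min

Plated area = 10.4 × 3.91 = 40.66 cm²
Volume = 40.66 × 24.2×10⁻⁴ cm = 0.09840 cm³
m(Ni) = 0.09840 × 8.90 = 0.8758 g
n(Ni) = 0.8758 / 58.69 = 0.01492 mol; n(e⁻) = 2 × 0.01492 = 0.02984 mol
Q = 0.02984 × 96500 = 2880 C
t = 2880 / 20.0 = 144.0 s = 2.40 min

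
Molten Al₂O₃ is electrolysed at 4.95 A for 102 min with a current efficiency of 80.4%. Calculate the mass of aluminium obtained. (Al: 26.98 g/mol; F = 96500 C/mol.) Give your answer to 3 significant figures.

Q = 4.95 × 6120 = 30290 C
n(e⁻) = 30290 / 96500 = 0.3139 mol
Al³⁺ + 3e⁻ → Al, so theoretical m(Al) = 0.1046 × 26.98 = 2.822 g
Actual mass = 80.4% × 2.822 = 2.27 g

2.27 g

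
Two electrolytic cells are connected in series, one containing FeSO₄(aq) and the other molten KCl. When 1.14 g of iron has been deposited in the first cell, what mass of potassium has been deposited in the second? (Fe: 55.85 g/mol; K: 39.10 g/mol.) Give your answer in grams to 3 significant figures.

n(Fe) = 1.14 / 55.85 = 0.02041 mol
Fe²⁺ + 2e⁻ → Fe, so n(e⁻) = 2 × 0.02041 = 0.04082 mol
Same current for the same time ⇒ same n(e⁻) = 0.04082 mol in both cells.
K⁺ + e⁻ → K, so n(K) = 0.04082 mol
m(K) = 0.04082 × 39.10 = 1.60 g

1.60 g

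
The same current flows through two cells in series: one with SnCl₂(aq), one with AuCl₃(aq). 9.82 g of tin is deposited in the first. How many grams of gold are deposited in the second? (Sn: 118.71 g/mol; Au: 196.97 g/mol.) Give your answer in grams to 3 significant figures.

n(Sn) = 9.82 / 118.71 = 0.08272 mol
Sn²⁺ + 2e⁻ → Sn, so n(e⁻) = 2 × 0.08272 = 0.1654 mol
The cells are in series, so the same charge (and hence the same n(e⁻) = 0.1654 mol) passes through both.
Au³⁺ + 3e⁻ → Au, so n(Au) = 0.1654 / 3 = 0.05513 mol
m(Au) = 0.05513 × 196.97 = 10.9 g

10.9 g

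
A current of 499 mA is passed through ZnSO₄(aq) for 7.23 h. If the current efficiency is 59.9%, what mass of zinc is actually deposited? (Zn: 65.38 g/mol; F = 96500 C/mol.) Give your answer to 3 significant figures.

Q = 0.499 × 26028 = 12990 C
n(e⁻) = 12990 / 96500 = 0.1346 mol
Zn²⁺ + 2e⁻ → Zn, so theoretical m(Zn) = 0.06730 × 65.38 = 4.400 g
Actual mass = 59.9% × 4.400 = 2.64 g

2.64 g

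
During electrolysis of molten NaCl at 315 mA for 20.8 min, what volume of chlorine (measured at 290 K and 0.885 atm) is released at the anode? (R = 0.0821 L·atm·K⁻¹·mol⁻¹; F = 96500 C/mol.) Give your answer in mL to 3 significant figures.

54.8 mL

Q = 0.315 A × 1248 s = 393.1 C
n(e⁻) = 393.1 / 96500 = 0.004074 mol
2Cl⁻ → Cl₂ + 2e⁻, so n(Cl₂) = 0.004074 / 2 = 0.002037 mol
V = nRT/P = 0.002037 × 0.0821 × 290 / 0.885 = 0.05480 L
= 54.8 mL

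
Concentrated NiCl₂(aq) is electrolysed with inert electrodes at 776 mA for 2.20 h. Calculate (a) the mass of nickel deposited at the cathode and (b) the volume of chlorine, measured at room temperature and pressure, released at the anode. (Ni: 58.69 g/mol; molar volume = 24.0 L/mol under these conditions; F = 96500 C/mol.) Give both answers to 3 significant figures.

Q = 0.776 × 7920 = 6146 C; n(e⁻) = 6146 / 96500 = 0.06369 mol
Cathode: Ni²⁺ + 2e⁻ → Ni → n(Ni) = 0.06369/2 = 0.03185 mol → 1.87 g
Anode: 2Cl⁻ → Cl₂ + 2e⁻ → n(Cl₂) = 0.06369/2 = 0.03185 mol → 0.764 L

1.87 g Ni; 0.764 L Cl₂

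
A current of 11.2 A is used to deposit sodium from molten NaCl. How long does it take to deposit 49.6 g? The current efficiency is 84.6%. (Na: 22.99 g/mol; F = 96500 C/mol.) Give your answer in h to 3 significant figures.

n(Na) = 49.6 / 22.99 = 2.157 mol
Na⁺ + e⁻ → Na, so n(e⁻) = 2.157 mol
Q = 2.157 × 96500 / 0.846 = 2.460×10^5 C
t = Q / I = 2.460×10^5 / 11.2 = 21960 s = 6.10 h

6.10 h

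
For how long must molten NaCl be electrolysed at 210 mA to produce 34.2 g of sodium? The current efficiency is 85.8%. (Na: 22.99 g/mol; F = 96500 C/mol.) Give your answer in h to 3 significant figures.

221 h

n(Na) = 34.2 / 22.99 = 1.488 mol
Na⁺ + e⁻ → Na, so n(e⁻) = 1.488 mol
Q = 1.488 × 96500 / 0.858 = 1.674×10^5 C
t = Q / I = 1.674×10^5 / 0.210 = 7.971×10^5 s = 221 h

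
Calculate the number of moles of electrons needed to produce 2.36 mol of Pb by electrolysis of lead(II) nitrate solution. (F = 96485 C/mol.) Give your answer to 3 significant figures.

Pb²⁺ + 2e⁻ → Pb, so n(e⁻) = 2 × 2.36 = 4.720 mol

4.72 mol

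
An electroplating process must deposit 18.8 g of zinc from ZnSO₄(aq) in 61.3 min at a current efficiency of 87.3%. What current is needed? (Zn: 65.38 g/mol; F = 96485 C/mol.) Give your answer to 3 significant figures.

17.3 A

n(Zn) = 18.8 / 65.38 = 0.2875 mol
Zn²⁺ + 2e⁻ → Zn, so n(e⁻) = 2 × 0.2875 = 0.5750 mol
Q = 0.5750 × 96485 / 0.873 = 63550 C
I = Q / t = 63550 / 3678 s = 17.3 A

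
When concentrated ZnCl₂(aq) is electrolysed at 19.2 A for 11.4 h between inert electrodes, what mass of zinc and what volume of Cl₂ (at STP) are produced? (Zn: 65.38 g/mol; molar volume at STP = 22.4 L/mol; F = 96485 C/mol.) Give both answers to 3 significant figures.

267 g Zn; 91.5 L Cl₂

Q = 19.2 × 41040 = 7.880×10^5 C; n(e⁻) = 7.880×10^5 / 96485 = 8.167 mol
Cathode: Zn²⁺ + 2e⁻ → Zn → n(Zn) = 8.167/2 = 4.084 mol → 267 g
Anode: 2Cl⁻ → Cl₂ + 2e⁻ → n(Cl₂) = 8.167/2 = 4.084 mol → 91.5 L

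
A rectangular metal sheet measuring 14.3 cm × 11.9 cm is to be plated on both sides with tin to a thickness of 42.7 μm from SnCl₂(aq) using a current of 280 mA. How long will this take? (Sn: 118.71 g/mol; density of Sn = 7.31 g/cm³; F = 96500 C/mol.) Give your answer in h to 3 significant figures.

Plated area = 2 × 14.3 × 11.9 = 340.3 cm²
Volume = 340.3 × 42.7×10⁻⁴ cm = 1.453 cm³
m(Sn) = 1.453 × 7.31 = 10.62 g
n(Sn) = 10.62 / 118.71 = 0.08946 mol; n(e⁻) = 2 × 0.08946 = 0.1789 mol
Q = 0.1789 × 96500 = 17260 C
t = 17260 / 0.280 = 61640 s = 17.1 h

17.1 h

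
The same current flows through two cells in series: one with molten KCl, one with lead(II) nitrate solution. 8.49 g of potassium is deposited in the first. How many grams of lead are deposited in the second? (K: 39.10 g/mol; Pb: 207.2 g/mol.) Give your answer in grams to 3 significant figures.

n(K) = 8.49 / 39.10 = 0.2171 mol
K⁺ + e⁻ → K, so n(e⁻) = 0.2171 mol
In series, the same 0.2171 mol of electrons flows through the second cell.
Pb²⁺ + 2e⁻ → Pb, so n(Pb) = 0.2171 / 2 = 0.1086 mol
m(Pb) = 0.1086 × 207.2 = 22.5 g

22.5 g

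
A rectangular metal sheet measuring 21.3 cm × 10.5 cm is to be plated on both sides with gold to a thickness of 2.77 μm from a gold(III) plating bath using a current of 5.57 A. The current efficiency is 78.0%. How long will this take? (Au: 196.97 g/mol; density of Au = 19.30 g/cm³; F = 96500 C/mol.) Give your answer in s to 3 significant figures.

809 s

Plated area = 2 × 21.3 × 10.5 = 447.3 cm²
Volume = 447.3 × 2.77×10⁻⁴ cm = 0.1239 cm³
m(Au) = 0.1239 × 19.30 = 2.391 g
n(Au) = 2.391 / 196.97 = 0.01214 mol; n(e⁻) = 3 × 0.01214 = 0.03642 mol
Q = 0.03642 × 96500 / 0.780 = 4506 C
t = 4506 / 5.57 = 809.0 s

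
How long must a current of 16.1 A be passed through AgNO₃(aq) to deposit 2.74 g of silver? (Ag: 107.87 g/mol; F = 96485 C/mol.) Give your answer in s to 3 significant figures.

152 s

n(Ag) = 2.74 / 107.87 = 0.02540 mol
Ag⁺ + e⁻ → Ag, so n(e⁻) = 0.02540 mol
Q = 0.02540 × 96485 = 2451 C
t = Q / I = 2451 / 16.1 = 152.2 s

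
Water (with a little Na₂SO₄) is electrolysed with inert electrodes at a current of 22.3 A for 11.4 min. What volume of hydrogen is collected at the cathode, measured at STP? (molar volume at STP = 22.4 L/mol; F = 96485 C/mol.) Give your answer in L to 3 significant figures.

Q = 22.3 A × 684 s = 15250 C
n(e⁻) = 15250 / 96485 = 0.1581 mol
2H⁺ + 2e⁻ → H₂, so n(H₂) = 0.1581 / 2 = 0.07905 mol
V = 0.07905 × 22.4 = 1.771 L

1.77 L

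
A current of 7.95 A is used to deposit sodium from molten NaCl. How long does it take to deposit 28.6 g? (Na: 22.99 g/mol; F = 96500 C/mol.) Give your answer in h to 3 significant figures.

n(Na) = 28.6 / 22.99 = 1.244 mol
Na⁺ + e⁻ → Na, so n(e⁻) = 1.244 mol
Q = 1.244 × 96500 = 1.200×10^5 C
t = Q / I = 1.200×10^5 / 7.95 = 15090 s = 4.19 h

4.19 h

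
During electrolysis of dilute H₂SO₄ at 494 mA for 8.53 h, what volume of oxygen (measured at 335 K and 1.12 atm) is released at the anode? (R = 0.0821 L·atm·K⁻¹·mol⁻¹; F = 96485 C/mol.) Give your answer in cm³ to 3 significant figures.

965 cm³

Charge passed = 0.494 × 30708 = 15170 C
n(e⁻) = Q/F = 15170/96485 = 0.1572 mol
2H₂O → O₂ + 4H⁺ + 4e⁻, so n(O₂) = 0.1572 / 4 = 0.03930 mol
V = nRT/P = 0.03930 × 0.0821 × 335 / 1.12 = 0.9651 L
= 965 cm³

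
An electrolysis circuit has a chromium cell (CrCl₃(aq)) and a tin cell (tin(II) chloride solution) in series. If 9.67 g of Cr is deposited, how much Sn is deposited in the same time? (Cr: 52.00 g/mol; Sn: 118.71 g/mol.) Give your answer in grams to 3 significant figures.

n(Cr) = 9.67 / 52.00 = 0.1860 mol
Cr³⁺ + 3e⁻ → Cr, so n(e⁻) = 3 × 0.1860 = 0.5580 mol
The cells are in series, so the same charge (and hence the same n(e⁻) = 0.5580 mol) passes through both.
Sn²⁺ + 2e⁻ → Sn, so n(Sn) = 0.5580 / 2 = 0.2790 mol
m(Sn) = 0.2790 × 118.71 = 33.1 g

33.1 g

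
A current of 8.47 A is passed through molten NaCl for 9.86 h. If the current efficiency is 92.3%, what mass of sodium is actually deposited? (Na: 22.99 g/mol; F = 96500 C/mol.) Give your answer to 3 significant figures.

Q = 8.47 × 35496 = 3.007×10^5 C
n(e⁻) = 3.007×10^5 / 96500 = 3.116 mol
Na⁺ + e⁻ → Na, so theoretical m(Na) = 3.116 × 22.99 = 71.64 g
Actual mass = 92.3% × 71.64 = 66.1 g

66.1 g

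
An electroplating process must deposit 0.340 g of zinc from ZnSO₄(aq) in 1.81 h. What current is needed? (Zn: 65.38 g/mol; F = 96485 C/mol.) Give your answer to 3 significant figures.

0.154 A

n(Zn) = 0.340 / 65.38 = 0.005200 mol
Zn²⁺ + 2e⁻ → Zn, so n(e⁻) = 2 × 0.005200 = 0.01040 mol
Q = 0.01040 × 96485 = 1003 C
I = Q / t = 1003 / 6516 s = 0.154 A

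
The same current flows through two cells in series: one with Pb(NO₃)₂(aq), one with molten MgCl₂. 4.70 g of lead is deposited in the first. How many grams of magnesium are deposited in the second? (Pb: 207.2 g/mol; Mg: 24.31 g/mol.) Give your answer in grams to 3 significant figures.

0.551 g

n(Pb) = 4.70 / 207.2 = 0.02268 mol
Pb²⁺ + 2e⁻ → Pb, so n(e⁻) = 2 × 0.02268 = 0.04536 mol
In series, the same 0.04536 mol of electrons flows through the second cell.
Mg²⁺ + 2e⁻ → Mg, so n(Mg) = 0.04536 / 2 = 0.02268 mol
m(Mg) = 0.02268 × 24.31 = 0.551 g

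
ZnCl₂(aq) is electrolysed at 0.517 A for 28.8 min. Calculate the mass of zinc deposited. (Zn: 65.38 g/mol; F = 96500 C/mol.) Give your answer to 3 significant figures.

Q = It = 0.517 × 1728 = 893.4 C
n(e⁻) = 893.4 / 96500 = 0.009258 mol
Zn²⁺ + 2e⁻ → Zn, so n(Zn) = 0.009258 / 2 = 0.004629 mol
m = 0.004629 × 65.38 = 0.303 g

0.303 g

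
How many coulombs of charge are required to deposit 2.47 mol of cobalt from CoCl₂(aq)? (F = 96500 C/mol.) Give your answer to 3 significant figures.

4.77×10^5 C

Co²⁺ + 2e⁻ → Co, so n(e⁻) = 2 × 2.47 = 4.940 mol
Q = 4.940 × 96500 = 4.767×10^5 C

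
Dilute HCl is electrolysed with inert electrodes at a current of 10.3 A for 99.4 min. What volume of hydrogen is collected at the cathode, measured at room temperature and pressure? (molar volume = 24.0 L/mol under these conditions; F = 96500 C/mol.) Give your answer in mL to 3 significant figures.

7640 mL

Charge passed = 10.3 × 5964 = 61430 C
n(e⁻) = 61430 / 96500 = 0.6366 mol
2H⁺ + 2e⁻ → H₂, so n(H₂) = 0.6366 / 2 = 0.3183 mol
V = 0.3183 × 24.0 = 7.639 L
= 7640 mL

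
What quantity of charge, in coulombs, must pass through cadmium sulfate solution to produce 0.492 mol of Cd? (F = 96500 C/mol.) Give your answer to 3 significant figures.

95000 C

Cd²⁺ + 2e⁻ → Cd, so n(e⁻) = 2 × 0.492 = 0.9840 mol
Q = 0.9840 × 96500 = 94960 C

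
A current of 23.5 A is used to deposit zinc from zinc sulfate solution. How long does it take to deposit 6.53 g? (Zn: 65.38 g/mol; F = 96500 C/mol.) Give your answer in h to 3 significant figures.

n(Zn) = 6.53 / 65.38 = 0.09988 mol
Zn²⁺ + 2e⁻ → Zn, so n(e⁻) = 2 × 0.09988 = 0.1998 mol
Q = 0.1998 × 96500 = 19280 C
t = Q / I = 19280 / 23.5 = 820.4 s = 0.228 h

0.228 h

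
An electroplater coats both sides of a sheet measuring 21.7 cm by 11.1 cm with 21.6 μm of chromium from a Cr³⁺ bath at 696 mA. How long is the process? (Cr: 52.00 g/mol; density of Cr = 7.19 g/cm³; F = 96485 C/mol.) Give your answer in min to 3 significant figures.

997 min

Plated area = 2 × 21.7 × 11.1 = 481.7 cm²
Volume = 481.7 × 21.6×10⁻⁴ cm = 1.040 cm³
m(Cr) = 1.040 × 7.19 = 7.478 g
n(Cr) = 7.478 / 52.00 = 0.1438 mol; n(e⁻) = 3 × 0.1438 = 0.4314 mol
Q = 0.4314 × 96485 = 41620 C
t = 41620 / 0.696 = 59800 s = 997 min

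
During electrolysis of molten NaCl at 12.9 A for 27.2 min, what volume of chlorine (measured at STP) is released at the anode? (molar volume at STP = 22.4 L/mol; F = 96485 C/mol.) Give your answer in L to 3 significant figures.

2.44 L

Charge passed = 12.9 × 1632 = 21050 C
n(e⁻) = Q/F = 21050/96485 = 0.2182 mol
2Cl⁻ → Cl₂ + 2e⁻, so n(Cl₂) = 0.2182 / 2 = 0.1091 mol
V = 0.1091 × 22.4 = 2.444 L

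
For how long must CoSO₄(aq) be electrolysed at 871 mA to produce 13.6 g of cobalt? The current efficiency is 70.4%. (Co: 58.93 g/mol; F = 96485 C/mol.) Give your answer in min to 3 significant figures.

1210 min

n(Co) = 13.6 / 58.93 = 0.2308 mol
Co²⁺ + 2e⁻ → Co, so n(e⁻) = 2 × 0.2308 = 0.4616 mol
Q = 0.4616 × 96485 / 0.704 = 63260 C
t = Q / I = 63260 / 0.871 = 72630 s = 1210 min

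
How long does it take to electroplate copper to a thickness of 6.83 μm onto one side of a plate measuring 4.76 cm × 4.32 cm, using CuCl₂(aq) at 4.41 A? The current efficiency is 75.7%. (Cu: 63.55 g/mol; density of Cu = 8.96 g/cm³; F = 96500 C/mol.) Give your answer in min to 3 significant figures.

Plated area = 4.76 × 4.32 = 20.56 cm²
Volume = 20.56 × 6.83×10⁻⁴ cm = 0.01404 cm³
m(Cu) = 0.01404 × 8.96 = 0.1258 g
n(Cu) = 0.1258 / 63.55 = 0.001980 mol; n(e⁻) = 2 × 0.001980 = 0.003960 mol
Q = 0.003960 × 96500 / 0.757 = 504.8 C
t = 504.8 / 4.41 = 114.5 s = 1.91 min

1.91 min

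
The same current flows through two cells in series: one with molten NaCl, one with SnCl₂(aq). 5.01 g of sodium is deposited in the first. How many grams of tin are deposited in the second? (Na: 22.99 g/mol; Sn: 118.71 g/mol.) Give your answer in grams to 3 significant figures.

12.9 g

n(Na) = 5.01 / 22.99 = 0.2179 mol
Na⁺ + e⁻ → Na, so n(e⁻) = 0.2179 mol
Since the cells are in series, n(e⁻) in the Sn cell is also 0.2179 mol.
Sn²⁺ + 2e⁻ → Sn, so n(Sn) = 0.2179 / 2 = 0.1090 mol
m(Sn) = 0.1090 × 118.71 = 12.9 g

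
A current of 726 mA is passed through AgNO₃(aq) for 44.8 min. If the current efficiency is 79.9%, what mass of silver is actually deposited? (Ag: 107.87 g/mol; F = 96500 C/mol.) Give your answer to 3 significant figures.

1.74 g

Q = 0.726 × 2688 = 1951 C
n(e⁻) = 1951 / 96500 = 0.02022 mol
Ag⁺ + e⁻ → Ag, so theoretical m(Ag) = 0.02022 × 107.87 = 2.181 g
Actual mass = 79.9% × 2.181 = 1.74 g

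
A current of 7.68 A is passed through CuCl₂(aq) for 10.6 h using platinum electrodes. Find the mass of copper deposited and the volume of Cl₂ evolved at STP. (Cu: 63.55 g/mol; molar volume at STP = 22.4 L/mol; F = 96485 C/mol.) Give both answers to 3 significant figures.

Q = 7.68 × 38160 = 2.931×10^5 C; n(e⁻) = 2.931×10^5 / 96485 = 3.038 mol
Cathode: Cu²⁺ + 2e⁻ → Cu → n(Cu) = 3.038/2 = 1.519 mol → 96.5 g
Anode: 2Cl⁻ → Cl₂ + 2e⁻ → n(Cl₂) = 3.038/2 = 1.519 mol → 34.0 L

96.5 g Cu; 34.0 L Cl₂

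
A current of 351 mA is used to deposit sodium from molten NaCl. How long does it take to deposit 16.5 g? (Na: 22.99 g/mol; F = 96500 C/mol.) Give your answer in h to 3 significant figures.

54.8 h

n(Na) = 16.5 / 22.99 = 0.7177 mol
Na⁺ + e⁻ → Na, so n(e⁻) = 0.7177 mol
Q = 0.7177 × 96500 = 69260 C
t = Q / I = 69260 / 0.351 = 1.973×10^5 s = 54.8 h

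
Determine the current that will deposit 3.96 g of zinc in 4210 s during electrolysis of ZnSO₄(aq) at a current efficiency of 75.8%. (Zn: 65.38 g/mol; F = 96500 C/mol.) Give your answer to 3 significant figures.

3.66 A

n(Zn) = 3.96 / 65.38 = 0.06057 mol
Zn²⁺ + 2e⁻ → Zn, so n(e⁻) = 2 × 0.06057 = 0.1211 mol
Q = 0.1211 × 96500 / 0.758 = 15420 C
I = Q / t = 15420 / 4210 s = 3.66 A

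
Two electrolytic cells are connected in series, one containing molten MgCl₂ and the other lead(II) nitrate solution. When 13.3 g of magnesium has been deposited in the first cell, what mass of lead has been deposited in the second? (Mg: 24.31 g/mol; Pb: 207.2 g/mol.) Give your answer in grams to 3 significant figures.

n(Mg) = 13.3 / 24.31 = 0.5471 mol
Mg²⁺ + 2e⁻ → Mg, so n(e⁻) = 2 × 0.5471 = 1.094 mol
Since the cells are in series, n(e⁻) in the Pb cell is also 1.094 mol.
Pb²⁺ + 2e⁻ → Pb, so n(Pb) = 1.094 / 2 = 0.5470 mol
m(Pb) = 0.5470 × 207.2 = 113 g

113 g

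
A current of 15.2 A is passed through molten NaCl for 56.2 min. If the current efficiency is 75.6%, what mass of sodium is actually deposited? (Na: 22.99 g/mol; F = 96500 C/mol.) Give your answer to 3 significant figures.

Q = 15.2 × 3372 = 51250 C
n(e⁻) = 51250 / 96500 = 0.5311 mol
Na⁺ + e⁻ → Na, so theoretical m(Na) = 0.5311 × 22.99 = 12.21 g
Actual mass = 75.6% × 12.21 = 9.23 g

9.23 g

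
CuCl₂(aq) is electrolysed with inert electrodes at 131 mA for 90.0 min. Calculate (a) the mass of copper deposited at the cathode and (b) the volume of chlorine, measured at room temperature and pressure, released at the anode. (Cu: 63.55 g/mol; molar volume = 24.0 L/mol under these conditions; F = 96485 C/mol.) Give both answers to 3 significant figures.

Q = 0.131 × 5400 = 707.4 C; n(e⁻) = 707.4 / 96485 = 0.007332 mol
Cathode: Cu²⁺ + 2e⁻ → Cu → n(Cu) = 0.007332/2 = 0.003666 mol → 0.233 g
Anode: 2Cl⁻ → Cl₂ + 2e⁻ → n(Cl₂) = 0.007332/2 = 0.003666 mol → 0.0880 L

0.233 g Cu; 0.0880 L Cl₂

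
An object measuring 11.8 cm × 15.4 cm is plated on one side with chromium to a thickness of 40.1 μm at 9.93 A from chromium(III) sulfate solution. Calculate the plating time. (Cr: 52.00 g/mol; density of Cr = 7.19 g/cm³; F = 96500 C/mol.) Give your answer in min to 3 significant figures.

Plated area = 11.8 × 15.4 = 181.7 cm²
Volume = 181.7 × 40.1×10⁻⁴ cm = 0.7286 cm³
m(Cr) = 0.7286 × 7.19 = 5.239 g
n(Cr) = 5.239 / 52.00 = 0.1008 mol; n(e⁻) = 3 × 0.1008 = 0.3024 mol
Q = 0.3024 × 96500 = 29180 C
t = 29180 / 9.93 = 2939 s = 49.0 min

49.0 min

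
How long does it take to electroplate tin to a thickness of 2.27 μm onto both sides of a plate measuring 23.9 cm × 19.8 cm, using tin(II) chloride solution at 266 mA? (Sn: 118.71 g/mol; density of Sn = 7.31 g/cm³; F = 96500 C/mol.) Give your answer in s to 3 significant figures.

Plated area = 2 × 23.9 × 19.8 = 946.4 cm²
Volume = 946.4 × 2.27×10⁻⁴ cm = 0.2148 cm³
m(Sn) = 0.2148 × 7.31 = 1.570 g
n(Sn) = 1.570 / 118.71 = 0.01323 mol; n(e⁻) = 2 × 0.01323 = 0.02646 mol
Q = 0.02646 × 96500 = 2553 C
t = 2553 / 0.266 = 9598 s

9600 s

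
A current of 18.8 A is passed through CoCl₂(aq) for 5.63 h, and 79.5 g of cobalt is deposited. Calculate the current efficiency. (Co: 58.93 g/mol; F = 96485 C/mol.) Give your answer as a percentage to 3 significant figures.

Q = 18.8 × 20268 = 3.810×10^5 C
n(e⁻) = 3.810×10^5 / 96485 = 3.949 mol
Co²⁺ + 2e⁻ → Co, so theoretical n(Co) = 1.975 mol → 116.4 g
Efficiency = 79.5 / 116.4 = 0.6830 = 68.3%

68.3%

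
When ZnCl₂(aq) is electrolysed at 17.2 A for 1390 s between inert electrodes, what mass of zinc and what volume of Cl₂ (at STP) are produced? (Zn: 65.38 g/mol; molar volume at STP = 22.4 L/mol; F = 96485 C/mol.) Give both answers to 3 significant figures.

Q = 17.2 × 1390 = 23910 C; n(e⁻) = 23910 / 96485 = 0.2478 mol
Cathode: Zn²⁺ + 2e⁻ → Zn → n(Zn) = 0.2478/2 = 0.1239 mol → 8.10 g
Anode: 2Cl⁻ → Cl₂ + 2e⁻ → n(Cl₂) = 0.2478/2 = 0.1239 mol → 2.78 L

8.10 g Zn; 2.78 L Cl₂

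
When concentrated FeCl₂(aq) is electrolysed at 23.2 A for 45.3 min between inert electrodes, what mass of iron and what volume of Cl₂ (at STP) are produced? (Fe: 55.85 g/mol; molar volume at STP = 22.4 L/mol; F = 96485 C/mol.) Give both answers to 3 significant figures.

Q = 23.2 × 2718 = 63060 C; n(e⁻) = 63060 / 96485 = 0.6536 mol
Cathode: Fe²⁺ + 2e⁻ → Fe → n(Fe) = 0.6536/2 = 0.3268 mol → 18.3 g
Anode: 2Cl⁻ → Cl₂ + 2e⁻ → n(Cl₂) = 0.6536/2 = 0.3268 mol → 7.32 L

18.3 g Fe; 7.32 L Cl₂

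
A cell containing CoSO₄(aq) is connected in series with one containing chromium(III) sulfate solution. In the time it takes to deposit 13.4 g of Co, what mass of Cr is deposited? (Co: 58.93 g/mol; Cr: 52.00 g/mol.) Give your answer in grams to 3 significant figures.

n(Co) = 13.4 / 58.93 = 0.2274 mol
Co²⁺ + 2e⁻ → Co, so n(e⁻) = 2 × 0.2274 = 0.4548 mol
Since the cells are in series, n(e⁻) in the Cr cell is also 0.4548 mol.
Cr³⁺ + 3e⁻ → Cr, so n(Cr) = 0.4548 / 3 = 0.1516 mol
m(Cr) = 0.1516 × 52.00 = 7.88 g

7.88 g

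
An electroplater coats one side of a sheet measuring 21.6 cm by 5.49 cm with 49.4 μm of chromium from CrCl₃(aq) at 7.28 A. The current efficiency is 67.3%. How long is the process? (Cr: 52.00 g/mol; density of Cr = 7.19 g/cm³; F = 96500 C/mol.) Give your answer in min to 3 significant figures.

Plated area = 21.6 × 5.49 = 118.6 cm²
Volume = 118.6 × 49.4×10⁻⁴ cm = 0.5859 cm³
m(Cr) = 0.5859 × 7.19 = 4.213 g
n(Cr) = 4.213 / 52.00 = 0.08102 mol; n(e⁻) = 3 × 0.08102 = 0.2431 mol
Q = 0.2431 × 96500 / 0.673 = 34860 C
t = 34860 / 7.28 = 4788 s = 79.8 min

79.8 min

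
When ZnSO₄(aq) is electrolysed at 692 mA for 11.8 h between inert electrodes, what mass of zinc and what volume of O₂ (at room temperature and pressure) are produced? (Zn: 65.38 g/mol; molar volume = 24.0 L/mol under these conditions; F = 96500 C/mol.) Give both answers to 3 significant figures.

9.96 g Zn; 1.83 L O₂

Q = 0.692 × 42480 = 29400 C; n(e⁻) = 29400 / 96500 = 0.3047 mol
Cathode: Zn²⁺ + 2e⁻ → Zn → n(Zn) = 0.3047/2 = 0.1524 mol → 9.96 g
Anode: 2H₂O → O₂ + 4H⁺ + 4e⁻ → n(O₂) = 0.3047/4 = 0.07618 mol → 1.83 L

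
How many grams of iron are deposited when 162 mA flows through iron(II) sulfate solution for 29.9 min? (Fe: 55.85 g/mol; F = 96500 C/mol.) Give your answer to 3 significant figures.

Q = It = 0.162 × 1794 = 290.6 C
Moles of electrons = 290.6 / 96500 = 0.003011 mol
Fe²⁺ + 2e⁻ → Fe, so n(Fe) = 0.003011 / 2 = 0.001506 mol
m = 0.001506 × 55.85 = 0.0841 g

0.0841 g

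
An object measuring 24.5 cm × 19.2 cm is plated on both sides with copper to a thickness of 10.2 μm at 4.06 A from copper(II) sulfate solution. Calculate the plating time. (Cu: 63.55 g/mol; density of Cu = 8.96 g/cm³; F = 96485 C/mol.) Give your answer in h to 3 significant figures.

Plated area = 2 × 24.5 × 19.2 = 940.8 cm²
Volume = 940.8 × 10.2×10⁻⁴ cm = 0.9596 cm³
m(Cu) = 0.9596 × 8.96 = 8.598 g
n(Cu) = 8.598 / 63.55 = 0.1353 mol; n(e⁻) = 2 × 0.1353 = 0.2706 mol
Q = 0.2706 × 96485 = 26110 C
t = 26110 / 4.06 = 6431 s = 1.79 h

1.79 h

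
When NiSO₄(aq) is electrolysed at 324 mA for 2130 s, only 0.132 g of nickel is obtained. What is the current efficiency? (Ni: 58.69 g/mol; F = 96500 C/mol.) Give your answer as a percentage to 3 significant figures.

62.9%

Q = 0.324 × 2130 = 690.1 C
n(e⁻) = 690.1 / 96500 = 0.007151 mol
Ni²⁺ + 2e⁻ → Ni, so theoretical n(Ni) = 0.003576 mol → 0.2099 g
Efficiency = 0.132 / 0.2099 = 0.6289 = 62.9%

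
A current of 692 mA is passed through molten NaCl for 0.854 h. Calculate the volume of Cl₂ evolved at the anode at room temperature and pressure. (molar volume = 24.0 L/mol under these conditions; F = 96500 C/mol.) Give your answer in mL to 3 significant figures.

Q = It = 0.692 × 3074.4 = 2127 C
n(e⁻) = Q/F = 2127/96500 = 0.02204 mol
2Cl⁻ → Cl₂ + 2e⁻, so n(Cl₂) = 0.02204 / 2 = 0.01102 mol
V = 0.01102 × 24.0 = 0.2645 L
= 265 mL

265 mL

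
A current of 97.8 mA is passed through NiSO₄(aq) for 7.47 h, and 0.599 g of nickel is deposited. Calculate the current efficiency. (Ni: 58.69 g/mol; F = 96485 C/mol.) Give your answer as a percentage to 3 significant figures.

74.9%

Q = 0.0978 × 26892 = 2630 C
n(e⁻) = 2630 / 96485 = 0.02726 mol
Ni²⁺ + 2e⁻ → Ni, so theoretical n(Ni) = 0.01363 mol → 0.7999 g
Efficiency = 0.599 / 0.7999 = 0.7488 = 74.9%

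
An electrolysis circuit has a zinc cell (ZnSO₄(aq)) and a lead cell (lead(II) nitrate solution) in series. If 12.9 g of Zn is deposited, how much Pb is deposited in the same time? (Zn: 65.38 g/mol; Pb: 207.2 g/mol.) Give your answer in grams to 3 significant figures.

40.9 g

n(Zn) = 12.9 / 65.38 = 0.1973 mol
Zn²⁺ + 2e⁻ → Zn, so n(e⁻) = 2 × 0.1973 = 0.3946 mol
The cells are in series, so the same charge (and hence the same n(e⁻) = 0.3946 mol) passes through both.
Pb²⁺ + 2e⁻ → Pb, so n(Pb) = 0.3946 / 2 = 0.1973 mol
m(Pb) = 0.1973 × 207.2 = 40.9 g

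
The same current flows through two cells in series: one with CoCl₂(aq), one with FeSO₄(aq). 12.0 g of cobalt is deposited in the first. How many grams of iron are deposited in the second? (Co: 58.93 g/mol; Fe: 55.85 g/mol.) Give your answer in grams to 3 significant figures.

n(Co) = 12.0 / 58.93 = 0.2036 mol
Co²⁺ + 2e⁻ → Co, so n(e⁻) = 2 × 0.2036 = 0.4072 mol
Since the cells are in series, n(e⁻) in the Fe cell is also 0.4072 mol.
Fe²⁺ + 2e⁻ → Fe, so n(Fe) = 0.4072 / 2 = 0.2036 mol
m(Fe) = 0.2036 × 55.85 = 11.4 g

11.4 g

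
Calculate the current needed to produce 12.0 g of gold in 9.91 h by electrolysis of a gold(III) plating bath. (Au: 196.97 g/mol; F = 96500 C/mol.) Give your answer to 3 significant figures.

0.494 A

n(Au) = 12.0 / 196.97 = 0.06092 mol
Au³⁺ + 3e⁻ → Au, so n(e⁻) = 3 × 0.06092 = 0.1828 mol
Q = 0.1828 × 96500 = 17640 C
I = Q / t = 17640 / 35676 s = 0.494 A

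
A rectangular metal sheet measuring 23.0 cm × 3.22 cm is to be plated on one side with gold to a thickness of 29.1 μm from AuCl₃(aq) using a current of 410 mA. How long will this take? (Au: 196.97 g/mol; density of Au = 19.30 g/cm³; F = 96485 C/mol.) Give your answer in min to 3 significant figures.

248 min

Plated area = 23.0 × 3.22 = 74.06 cm²
Volume = 74.06 × 29.1×10⁻⁴ cm = 0.2155 cm³
m(Au) = 0.2155 × 19.30 = 4.159 g
n(Au) = 4.159 / 196.97 = 0.02111 mol; n(e⁻) = 3 × 0.02111 = 0.06333 mol
Q = 0.06333 × 96485 = 6110 C
t = 6110 / 0.410 = 14900 s = 248 min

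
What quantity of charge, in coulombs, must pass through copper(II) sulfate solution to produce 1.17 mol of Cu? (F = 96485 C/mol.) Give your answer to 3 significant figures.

Cu²⁺ + 2e⁻ → Cu, so n(e⁻) = 2 × 1.17 = 2.340 mol
Q = 2.340 × 96485 = 2.258×10^5 C

2.26×10^5 C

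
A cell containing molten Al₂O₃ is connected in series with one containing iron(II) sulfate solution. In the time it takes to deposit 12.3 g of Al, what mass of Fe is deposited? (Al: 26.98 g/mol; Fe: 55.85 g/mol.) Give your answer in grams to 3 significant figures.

38.2 g

n(Al) = 12.3 / 26.98 = 0.4559 mol
Al³⁺ + 3e⁻ → Al, so n(e⁻) = 3 × 0.4559 = 1.368 mol
Since the cells are in series, n(e⁻) in the Fe cell is also 1.368 mol.
Fe²⁺ + 2e⁻ → Fe, so n(Fe) = 1.368 / 2 = 0.6840 mol
m(Fe) = 0.6840 × 55.85 = 38.2 g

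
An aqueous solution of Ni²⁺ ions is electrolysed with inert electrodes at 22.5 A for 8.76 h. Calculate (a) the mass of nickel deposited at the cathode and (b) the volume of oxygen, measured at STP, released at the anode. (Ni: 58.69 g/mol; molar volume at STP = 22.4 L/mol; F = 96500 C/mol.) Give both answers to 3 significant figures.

216 g Ni; 41.2 L O₂

Q = 22.5 × 31536 = 7.096×10^5 C; n(e⁻) = 7.096×10^5 / 96500 = 7.353 mol
Cathode: Ni²⁺ + 2e⁻ → Ni → n(Ni) = 7.353/2 = 3.677 mol → 216 g
Anode: 2H₂O → O₂ + 4H⁺ + 4e⁻ → n(O₂) = 7.353/4 = 1.838 mol → 41.2 L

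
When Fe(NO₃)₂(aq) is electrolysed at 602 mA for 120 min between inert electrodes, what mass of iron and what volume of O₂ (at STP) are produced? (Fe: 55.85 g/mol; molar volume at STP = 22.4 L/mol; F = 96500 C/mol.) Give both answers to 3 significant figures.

Q = 0.602 × 7200 = 4334 C; n(e⁻) = 4334 / 96500 = 0.04491 mol
Cathode: Fe²⁺ + 2e⁻ → Fe → n(Fe) = 0.04491/2 = 0.02246 mol → 1.25 g
Anode: 2H₂O → O₂ + 4H⁺ + 4e⁻ → n(O₂) = 0.04491/4 = 0.01123 mol → 0.252 L

1.25 g Fe; 0.252 L O₂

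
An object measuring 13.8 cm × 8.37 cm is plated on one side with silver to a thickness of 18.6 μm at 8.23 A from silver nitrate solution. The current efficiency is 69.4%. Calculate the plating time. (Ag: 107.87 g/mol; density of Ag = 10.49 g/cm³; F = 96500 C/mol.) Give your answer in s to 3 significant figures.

353 s

Plated area = 13.8 × 8.37 = 115.5 cm²
Volume = 115.5 × 18.6×10⁻⁴ cm = 0.2148 cm³
m(Ag) = 0.2148 × 10.49 = 2.253 g
n(Ag) = 2.253 / 107.87 = 0.02089 mol; n(e⁻) = 0.02089 mol
Q = 0.02089 × 96500 / 0.694 = 2905 C
t = 2905 / 8.23 = 353.0 s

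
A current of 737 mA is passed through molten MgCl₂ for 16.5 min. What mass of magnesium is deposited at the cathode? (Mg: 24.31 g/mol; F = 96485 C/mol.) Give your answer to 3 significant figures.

Q = 0.737 A × 990 s = 729.6 C
n(e⁻) = 729.6 / 96485 = 0.007562 mol
Mg²⁺ + 2e⁻ → Mg, so n(Mg) = 0.007562 / 2 = 0.003781 mol
m = 0.003781 × 24.31 = 0.0919 g

0.0919 g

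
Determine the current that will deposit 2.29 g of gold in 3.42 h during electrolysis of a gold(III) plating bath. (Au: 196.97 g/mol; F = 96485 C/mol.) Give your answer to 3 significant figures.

n(Au) = 2.29 / 196.97 = 0.01163 mol
Au³⁺ + 3e⁻ → Au, so n(e⁻) = 3 × 0.01163 = 0.03489 mol
Q = 0.03489 × 96485 = 3366 C
I = Q / t = 3366 / 12312 s = 0.273 A

0.273 A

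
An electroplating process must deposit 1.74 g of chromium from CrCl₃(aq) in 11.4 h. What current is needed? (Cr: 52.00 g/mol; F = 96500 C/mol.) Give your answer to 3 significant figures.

0.236 A

n(Cr) = 1.74 / 52.00 = 0.03346 mol
Cr³⁺ + 3e⁻ → Cr, so n(e⁻) = 3 × 0.03346 = 0.1004 mol
Q = 0.1004 × 96500 = 9689 C
I = Q / t = 9689 / 41040 s = 0.236 A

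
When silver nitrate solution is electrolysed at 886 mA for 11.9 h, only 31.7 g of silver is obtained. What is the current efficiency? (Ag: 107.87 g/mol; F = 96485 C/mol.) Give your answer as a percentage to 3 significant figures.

74.7%

Q = 0.886 × 42840 = 37960 C
n(e⁻) = 37960 / 96485 = 0.3934 mol
Ag⁺ + e⁻ → Ag, so theoretical n(Ag) = 0.3934 mol → 42.44 g
Efficiency = 31.7 / 42.44 = 0.7469 = 74.7%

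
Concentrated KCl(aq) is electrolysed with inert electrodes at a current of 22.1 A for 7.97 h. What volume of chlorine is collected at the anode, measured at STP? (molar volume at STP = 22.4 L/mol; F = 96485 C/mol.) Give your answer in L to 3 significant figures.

73.6 L

Q = 22.1 A × 28692 s = 6.341×10^5 C
Moles of electrons = 6.341×10^5 / 96485 = 6.572 mol
2Cl⁻ → Cl₂ + 2e⁻, so n(Cl₂) = 6.572 / 2 = 3.286 mol
V = 3.286 × 22.4 = 73.61 L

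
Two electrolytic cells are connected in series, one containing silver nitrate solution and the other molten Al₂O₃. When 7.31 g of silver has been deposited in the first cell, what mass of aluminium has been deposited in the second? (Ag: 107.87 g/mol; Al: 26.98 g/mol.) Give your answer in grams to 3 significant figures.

n(Ag) = 7.31 / 107.87 = 0.06777 mol
Ag⁺ + e⁻ → Ag, so n(e⁻) = 0.06777 mol
Same current for the same time ⇒ same n(e⁻) = 0.06777 mol in both cells.
Al³⁺ + 3e⁻ → Al, so n(Al) = 0.06777 / 3 = 0.02259 mol
m(Al) = 0.02259 × 26.98 = 0.609 g

0.609 g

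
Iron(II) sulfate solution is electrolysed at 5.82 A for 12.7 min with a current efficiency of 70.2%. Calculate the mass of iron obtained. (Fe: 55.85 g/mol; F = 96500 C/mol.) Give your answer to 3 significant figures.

Q = 5.82 × 762 = 4435 C
n(e⁻) = 4435 / 96500 = 0.04596 mol
Fe²⁺ + 2e⁻ → Fe, so theoretical m(Fe) = 0.02298 × 55.85 = 1.283 g
Actual mass = 70.2% × 1.283 = 0.901 g

0.901 g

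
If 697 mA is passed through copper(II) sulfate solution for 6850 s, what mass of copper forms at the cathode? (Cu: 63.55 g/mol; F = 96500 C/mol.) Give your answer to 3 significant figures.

Q = It = 0.697 × 6850 = 4774 C
n(e⁻) = 4774 / 96500 = 0.04947 mol
Cu²⁺ + 2e⁻ → Cu, so n(Cu) = 0.04947 / 2 = 0.02474 mol
m = 0.02474 × 63.55 = 1.57 g

1.57 g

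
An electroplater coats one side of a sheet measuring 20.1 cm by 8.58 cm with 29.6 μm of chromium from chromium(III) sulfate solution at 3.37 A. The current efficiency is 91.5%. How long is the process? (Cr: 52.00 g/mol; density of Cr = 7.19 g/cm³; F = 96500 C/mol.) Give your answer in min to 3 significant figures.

Plated area = 20.1 × 8.58 = 172.5 cm²
Volume = 172.5 × 29.6×10⁻⁴ cm = 0.5106 cm³
m(Cr) = 0.5106 × 7.19 = 3.671 g
n(Cr) = 3.671 / 52.00 = 0.07060 mol; n(e⁻) = 3 × 0.07060 = 0.2118 mol
Q = 0.2118 × 96500 / 0.915 = 22340 C
t = 22340 / 3.37 = 6629 s = 110 min

110 min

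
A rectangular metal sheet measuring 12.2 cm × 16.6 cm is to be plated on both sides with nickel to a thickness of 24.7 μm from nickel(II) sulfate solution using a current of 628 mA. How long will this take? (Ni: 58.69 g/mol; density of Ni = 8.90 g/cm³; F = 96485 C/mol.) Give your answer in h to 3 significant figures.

12.9 h

Plated area = 2 × 12.2 × 16.6 = 405.0 cm²
Volume = 405.0 × 24.7×10⁻⁴ cm = 1.000 cm³
m(Ni) = 1.000 × 8.90 = 8.900 g
n(Ni) = 8.900 / 58.69 = 0.1516 mol; n(e⁻) = 2 × 0.1516 = 0.3032 mol
Q = 0.3032 × 96485 = 29250 C
t = 29250 / 0.628 = 46580 s = 12.9 h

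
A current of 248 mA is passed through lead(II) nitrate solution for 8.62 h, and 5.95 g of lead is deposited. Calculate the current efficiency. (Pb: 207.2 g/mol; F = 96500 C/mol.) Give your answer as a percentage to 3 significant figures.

72.0%

Q = 0.248 × 31032 = 7696 C
n(e⁻) = 7696 / 96500 = 0.07975 mol
Pb²⁺ + 2e⁻ → Pb, so theoretical n(Pb) = 0.03988 mol → 8.263 g
Efficiency = 5.95 / 8.263 = 0.7201 = 72.0%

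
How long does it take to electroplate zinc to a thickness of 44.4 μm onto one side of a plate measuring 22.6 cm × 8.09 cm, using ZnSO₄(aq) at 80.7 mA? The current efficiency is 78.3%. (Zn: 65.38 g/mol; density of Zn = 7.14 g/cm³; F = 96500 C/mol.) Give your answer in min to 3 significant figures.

4510 min

Plated area = 22.6 × 8.09 = 182.8 cm²
Volume = 182.8 × 44.4×10⁻⁴ cm = 0.8116 cm³
m(Zn) = 0.8116 × 7.14 = 5.795 g
n(Zn) = 5.795 / 65.38 = 0.08864 mol; n(e⁻) = 2 × 0.08864 = 0.1773 mol
Q = 0.1773 × 96500 / 0.783 = 21850 C
t = 21850 / 0.0807 = 2.708×10^5 s = 4510 min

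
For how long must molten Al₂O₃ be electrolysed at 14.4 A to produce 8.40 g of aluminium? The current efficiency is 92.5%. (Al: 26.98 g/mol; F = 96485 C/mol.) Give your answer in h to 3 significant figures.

n(Al) = 8.40 / 26.98 = 0.3113 mol
Al³⁺ + 3e⁻ → Al, so n(e⁻) = 3 × 0.3113 = 0.9339 mol
Q = 0.9339 × 96485 / 0.925 = 97410 C
t = Q / I = 97410 / 14.4 = 6765 s = 1.88 h

1.88 h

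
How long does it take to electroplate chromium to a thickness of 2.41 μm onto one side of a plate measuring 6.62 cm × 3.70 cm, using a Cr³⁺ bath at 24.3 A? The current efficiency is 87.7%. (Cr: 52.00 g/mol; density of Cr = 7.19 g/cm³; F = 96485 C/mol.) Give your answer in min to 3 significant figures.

Plated area = 6.62 × 3.70 = 24.49 cm²
Volume = 24.49 × 2.41×10⁻⁴ cm = 0.005902 cm³
m(Cr) = 0.005902 × 7.19 = 0.04244 g
n(Cr) = 0.04244 / 52.00 = 8.162×10^-4 mol; n(e⁻) = 3 × 8.162×10^-4 = 0.002449 mol
Q = 0.002449 × 96485 / 0.877 = 269.4 C
t = 269.4 / 24.3 = 11.09 s = 0.185 min

0.185 min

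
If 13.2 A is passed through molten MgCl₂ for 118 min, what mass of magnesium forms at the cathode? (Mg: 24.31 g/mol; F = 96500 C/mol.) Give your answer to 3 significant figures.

Q = It = 13.2 × 7080 = 93460 C
Moles of electrons = 93460 / 96500 = 0.9685 mol
Mg²⁺ + 2e⁻ → Mg, so n(Mg) = 0.9685 / 2 = 0.4843 mol
m = 0.4843 × 24.31 = 11.8 g

11.8 g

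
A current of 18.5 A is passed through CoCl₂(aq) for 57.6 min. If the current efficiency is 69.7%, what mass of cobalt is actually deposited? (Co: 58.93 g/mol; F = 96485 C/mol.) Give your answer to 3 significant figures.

13.6 g

Q = 18.5 × 3456 = 63940 C
n(e⁻) = 63940 / 96485 = 0.6627 mol
Co²⁺ + 2e⁻ → Co, so theoretical m(Co) = 0.3314 × 58.93 = 19.53 g
Actual mass = 69.7% × 19.53 = 13.6 g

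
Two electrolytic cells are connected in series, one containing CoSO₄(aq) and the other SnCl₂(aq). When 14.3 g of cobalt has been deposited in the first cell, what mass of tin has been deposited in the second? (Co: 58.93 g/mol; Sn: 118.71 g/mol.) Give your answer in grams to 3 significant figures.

28.8 g

n(Co) = 14.3 / 58.93 = 0.2427 mol
Co²⁺ + 2e⁻ → Co, so n(e⁻) = 2 × 0.2427 = 0.4854 mol
Same current for the same time ⇒ same n(e⁻) = 0.4854 mol in both cells.
Sn²⁺ + 2e⁻ → Sn, so n(Sn) = 0.4854 / 2 = 0.2427 mol
m(Sn) = 0.2427 × 118.71 = 28.8 g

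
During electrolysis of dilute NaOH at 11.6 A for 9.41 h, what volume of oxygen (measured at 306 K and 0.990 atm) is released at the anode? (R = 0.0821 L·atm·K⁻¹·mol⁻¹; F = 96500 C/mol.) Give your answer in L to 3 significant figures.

Q = It = 11.6 × 33876 = 3.930×10^5 C
n(e⁻) = Q/F = 3.930×10^5/96500 = 4.073 mol
2H₂O → O₂ + 4H⁺ + 4e⁻, so n(O₂) = 4.073 / 4 = 1.018 mol
V = nRT/P = 1.018 × 0.0821 × 306 / 0.990 = 25.83 L

25.8 L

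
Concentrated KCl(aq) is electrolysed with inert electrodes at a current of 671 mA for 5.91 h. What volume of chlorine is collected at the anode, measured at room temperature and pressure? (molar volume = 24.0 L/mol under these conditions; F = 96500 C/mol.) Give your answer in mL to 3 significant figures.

1780 mL

Q = 0.671 A × 21276 s = 14280 C
n(e⁻) = Q/F = 14280/96500 = 0.1480 mol
2Cl⁻ → Cl₂ + 2e⁻, so n(Cl₂) = 0.1480 / 2 = 0.07400 mol
V = 0.07400 × 24.0 = 1.776 L
= 1780 mL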